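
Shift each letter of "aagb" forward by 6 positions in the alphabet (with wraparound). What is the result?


Input: 'aagb', shift = 6
Operation: for each letter, (position + 6) mod 26
Mapping: 'a'(0+6=6)->'g', 'a'(0+6=6)->'g', 'g'(6+6=12)->'m', 'b'(1+6=7)->'h'
Result: ggmh


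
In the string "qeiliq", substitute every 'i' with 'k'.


Input string: 'qeiliq'
Operation: replace 'i' with 'k'
Positions of 'i': 2, 4
After replacement: qeklkq


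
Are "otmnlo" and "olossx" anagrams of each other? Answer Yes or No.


String 1: 'otmnlo' -> sorted: 'lmnoot'
String 2: 'olossx' -> sorted: 'loossx'
Compare sorted forms: 'lmnoot' != 'loossx'
Anagram: No


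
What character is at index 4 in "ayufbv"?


Input string: 'ayufbv'
Operation: get character at index 4
Index mapping: s[0]='a', s[1]='y', s[2]='u', s[3]='f', s[4]='b'
Result: 'b'


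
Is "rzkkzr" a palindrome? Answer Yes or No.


Input string: 'rzkkzr'
Reversed: 'rzkkzr'
Compare pairs: s[0]='r' vs s[5]='r' (match), s[1]='z' vs s[4]='z' (match), s[2]='k' vs s[3]='k' (match)
Palindrome: Yes


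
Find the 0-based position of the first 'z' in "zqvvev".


Input string: 'zqvvev'
Target: 'z'
Scanning left to right: s[0]='z'
First match at index: 0


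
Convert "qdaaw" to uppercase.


Input string: 'qdaaw'
Operation: convert each letter to uppercase
Mapping: 'q'->'Q', 'd'->'D', 'a'->'A', 'a'->'A', 'w'->'W'
Result: QDAAW


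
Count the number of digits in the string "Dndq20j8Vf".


Input string: 'Dndq20j8Vf'
Operation: count digit characters (0-9)
Scan: 'D', 'n', 'd', 'q', '2'(digit), '0'(digit), 'j', '8'(digit), 'V', 'f'
Digits found: 3
Result: 3


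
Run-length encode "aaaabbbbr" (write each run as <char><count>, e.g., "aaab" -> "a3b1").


Input: 'aaaabbbbr'
Operation: identify consecutive runs
Runs: 'aaaa' -> a4, 'bbbb' -> b4, 'r' -> r1
Encoded: a4b4r1


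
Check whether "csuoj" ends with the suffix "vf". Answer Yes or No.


Input string: 'csuoj'
Suffix to check: 'vf'
Last 2 characters of input: 'oj'
Match: False
Result: No


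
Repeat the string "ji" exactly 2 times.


Input string: 'ji'
Operation: repeat 2 times
Concatenation: 'ji' + 'ji'
Result: jiji


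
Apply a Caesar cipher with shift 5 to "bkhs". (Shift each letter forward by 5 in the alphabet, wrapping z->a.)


Input: 'bkhs', shift = 5
Operation: for each letter, (position + 5) mod 26
Mapping: 'b'(1+5=6)->'g', 'k'(10+5=15)->'p', 'h'(7+5=12)->'m', 's'(18+5=23)->'x'
Result: gpmx


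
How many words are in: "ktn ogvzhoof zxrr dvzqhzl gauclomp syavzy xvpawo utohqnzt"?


Input string: 'ktn ogvzhoof zxrr dvzqhzl gauclomp syavzy xvpawo utohqnzt'
Operation: split by spaces
Words found: 'ktn', 'ogvzhoof', 'zxrr', 'dvzqhzl', 'gauclomp', 'syavzy', 'xvpawo', 'utohqnzt'
Word count: 8


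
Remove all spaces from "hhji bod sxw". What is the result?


Input string: 'hhji bod sxw'
Operation: remove all spaces
Words: 'hhji', 'bod', 'sxw'
Join without spaces: hhjibodsxw


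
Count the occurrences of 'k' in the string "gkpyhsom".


Input string: 'gkpyhsom'
Target character: 'k'
Scan each position: s[1]='k'
Matches found at indices: 1
Total: 1


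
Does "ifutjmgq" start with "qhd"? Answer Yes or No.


Input string: 'ifutjmgq'
Prefix to check: 'qhd'
First 3 characters of input: 'ifu'
Match: False
Result: No


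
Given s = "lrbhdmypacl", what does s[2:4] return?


Input string: 'lrbhdmypacl'
Operation: slice [2:4]
Extract characters: s[2]='b', s[3]='h'
Result: bh


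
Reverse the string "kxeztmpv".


Input string: 'kxeztmpv'
Operation: reverse character order
Original order: 'k' -> 'x' -> 'e' -> 'z' -> 't' -> 'm' -> 'p' -> 'v'
Reversed order: 'v' -> 'p' -> 'm' -> 't' -> 'z' -> 'e' -> 'x' -> 'k'
Result: vpmtzexk


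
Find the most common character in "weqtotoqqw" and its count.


Input: 'weqtotoqqw'
Operation: tally each character
Counts: 'e':1, 'o':2, 'q':3, 't':2, 'w':2
Maximum: 'q' appears 3 times


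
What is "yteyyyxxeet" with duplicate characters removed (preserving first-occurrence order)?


Input: 'yteyyyxxeet'
Operation: keep first occurrence of each character
Scan: s[0]='y' new -> keep; s[1]='t' new -> keep; s[2]='e' new -> keep; s[3]='y' seen -> skip; s[4]='y' seen -> skip; s[5]='y' seen -> skip; s[6]='x' new -> keep; s[7]='x' seen -> skip; s[8]='e' seen -> skip; s[9]='e' seen -> skip; s[10]='t' seen -> skip
Result: ytex


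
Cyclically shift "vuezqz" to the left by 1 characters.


Input: 'vuezqz', shift = 1
Operation: split at index 1 and swap parts
Front part s[0:1] = 'v'
Back part s[1:] = 'uezqz'
Rotated = back + front = 'uezqz' + 'v'
Result: uezqzv


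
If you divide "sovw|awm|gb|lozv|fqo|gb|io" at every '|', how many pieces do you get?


Input string: 'sovw|awm|gb|lozv|fqo|gb|io'
Delimiter: '|'
Split result: 'sovw', 'awm', 'gb', 'lozv', 'fqo', 'gb', 'io'
Number of parts: 7


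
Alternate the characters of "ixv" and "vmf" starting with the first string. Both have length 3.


String 1: 'ixv'
String 2: 'vmf'
Operation: alternate characters
Pairs: 'i'+'v', 'x'+'m', 'v'+'f'
Result: ivxmvf


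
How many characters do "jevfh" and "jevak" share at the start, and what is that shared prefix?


String 1: 'jevfh'
String 2: 'jevak'
Compare position by position:
pos 0: 'j' vs 'j' match
pos 1: 'e' vs 'e' match
pos 2: 'v' vs 'v' match
pos 3: 'f' vs 'a' differ -> stop
Longest common prefix: "jev" (length 3)


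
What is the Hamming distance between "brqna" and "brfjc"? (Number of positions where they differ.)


String 1: 'brqna'
String 2: 'brfjc'
Compare each position: pos 0: 'b'=='b', pos 1: 'r'=='r', pos 2: 'q'!='f', pos 3: 'n'!='j', pos 4: 'a'!='c'
Differing positions: 3
Hamming distance: 3


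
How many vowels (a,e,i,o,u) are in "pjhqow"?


Input string: 'pjhqow'
Operation: count vowels (a, e, i, o, u)
Scan: s[0]='p', s[1]='j', s[2]='h', s[3]='q', s[4]='o' (vowel), s[5]='w'
Vowels found: 1
Result: 1


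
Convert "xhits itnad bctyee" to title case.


Input string: 'xhits itnad bctyee'
Operation: capitalize first letter of each word
Word transformations: 'xhits'->'Xhits', 'itnad'->'Itnad', 'bctyee'->'Bctyee'
Result: Xhits Itnad Bctyee


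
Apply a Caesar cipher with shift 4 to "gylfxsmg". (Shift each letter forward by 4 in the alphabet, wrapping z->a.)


Input: 'gylfxsmg', shift = 4
Operation: for each letter, (position + 4) mod 26
Mapping: 'g'(6+4=10)->'k', 'y'(24+4=28, 28 mod 26=2)->'c', 'l'(11+4=15)->'p', 'f'(5+4=9)->'j', 'x'(23+4=27, 27 mod 26=1)->'b', 's'(18+4=22)->'w', 'm'(12+4=16)->'q', 'g'(6+4=10)->'k'
Result: kcpjbwqk


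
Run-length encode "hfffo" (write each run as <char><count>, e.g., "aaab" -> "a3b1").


Input: 'hfffo'
Operation: identify consecutive runs
Runs: 'h' -> h1, 'fff' -> f3, 'o' -> o1
Encoded: h1f3o1


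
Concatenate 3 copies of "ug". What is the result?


Input string: 'ug'
Operation: repeat 3 times
Concatenation: 'ug' + 'ug' + 'ug'
Result: ugugug


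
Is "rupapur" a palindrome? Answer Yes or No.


Input string: 'rupapur'
Reversed: 'rupapur'
Compare pairs: s[0]='r' vs s[6]='r' (match), s[1]='u' vs s[5]='u' (match), s[2]='p' vs s[4]='p' (match)
Palindrome: Yes


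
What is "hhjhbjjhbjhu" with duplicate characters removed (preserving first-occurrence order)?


Input: 'hhjhbjjhbjhu'
Operation: keep first occurrence of each character
Scan: s[0]='h' new -> keep; s[1]='h' seen -> skip; s[2]='j' new -> keep; s[3]='h' seen -> skip; s[4]='b' new -> keep; s[5]='j' seen -> skip; s[6]='j' seen -> skip; s[7]='h' seen -> skip; s[8]='b' seen -> skip; s[9]='j' seen -> skip; s[10]='h' seen -> skip; s[11]='u' new -> keep
Result: hjbu


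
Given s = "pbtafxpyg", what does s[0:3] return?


Input string: 'pbtafxpyg'
Operation: slice [0:3]
Extract characters: s[0]='p', s[1]='b', s[2]='t'
Result: pbt


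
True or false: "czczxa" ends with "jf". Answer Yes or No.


Input string: 'czczxa'
Suffix to check: 'jf'
Last 2 characters of input: 'xa'
Match: False
Result: No


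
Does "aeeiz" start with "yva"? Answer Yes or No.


Input string: 'aeeiz'
Prefix to check: 'yva'
First 3 characters of input: 'aee'
Match: False
Result: No


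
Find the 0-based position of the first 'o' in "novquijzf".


Input string: 'novquijzf'
Target: 'o'
Scanning left to right: s[0]='n', s[1]='o'
First match at index: 1


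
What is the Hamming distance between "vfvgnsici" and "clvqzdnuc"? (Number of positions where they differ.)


String 1: 'vfvgnsici'
String 2: 'clvqzdnuc'
Compare each position: pos 0: 'v'!='c', pos 1: 'f'!='l', pos 2: 'v'=='v', pos 3: 'g'!='q', pos 4: 'n'!='z', pos 5: 's'!='d', pos 6: 'i'!='n', pos 7: 'c'!='u', pos 8: 'i'!='c'
Differing positions: 8
Hamming distance: 8


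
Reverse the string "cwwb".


Input string: 'cwwb'
Operation: reverse character order
Original order: 'c' -> 'w' -> 'w' -> 'b'
Reversed order: 'b' -> 'w' -> 'w' -> 'c'
Result: bwwc


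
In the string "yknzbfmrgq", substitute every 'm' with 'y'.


Input string: 'yknzbfmrgq'
Operation: replace 'm' with 'y'
Positions of 'm': 6
After replacement: yknzbfyrgq


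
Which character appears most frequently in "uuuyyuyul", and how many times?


Input: 'uuuyyuyul'
Operation: tally each character
Counts: 'l':1, 'u':5, 'y':3
Maximum: 'u' appears 5 times


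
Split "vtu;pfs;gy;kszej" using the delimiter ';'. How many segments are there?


Input string: 'vtu;pfs;gy;kszej'
Delimiter: ';'
Split result: 'vtu', 'pfs', 'gy', 'kszej'
Number of parts: 4


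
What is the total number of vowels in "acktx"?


Input string: 'acktx'
Operation: count vowels (a, e, i, o, u)
Scan: s[0]='a' (vowel), s[1]='c', s[2]='k', s[3]='t', s[4]='x'
Vowels found: 1
Result: 1


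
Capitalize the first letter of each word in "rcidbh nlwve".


Input string: 'rcidbh nlwve'
Operation: capitalize first letter of each word
Word transformations: 'rcidbh'->'Rcidbh', 'nlwve'->'Nlwve'
Result: Rcidbh Nlwve


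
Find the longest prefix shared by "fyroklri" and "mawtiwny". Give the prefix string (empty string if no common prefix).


String 1: 'fyroklri'
String 2: 'mawtiwny'
Compare position by position:
pos 0: 'f' vs 'm' differ -> stop
Longest common prefix: "" (length 0)


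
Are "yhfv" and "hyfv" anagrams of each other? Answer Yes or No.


String 1: 'yhfv' -> sorted: 'fhvy'
String 2: 'hyfv' -> sorted: 'fhvy'
Compare sorted forms: 'fhvy' == 'fhvy'
Anagram: Yes


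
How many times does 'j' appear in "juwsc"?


Input string: 'juwsc'
Target character: 'j'
Scan each position: s[0]='j'
Matches found at indices: 0
Total: 1


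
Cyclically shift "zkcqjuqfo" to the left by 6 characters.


Input: 'zkcqjuqfo', shift = 6
Operation: split at index 6 and swap parts
Front part s[0:6] = 'zkcqju'
Back part s[6:] = 'qfo'
Rotated = back + front = 'qfo' + 'zkcqju'
Result: qfozkcqju


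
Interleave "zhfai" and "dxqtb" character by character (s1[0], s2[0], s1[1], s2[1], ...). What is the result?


String 1: 'zhfai'
String 2: 'dxqtb'
Operation: alternate characters
Pairs: 'z'+'d', 'h'+'x', 'f'+'q', 'a'+'t', 'i'+'b'
Result: zdhxfqatib


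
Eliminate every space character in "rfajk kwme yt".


Input string: 'rfajk kwme yt'
Operation: remove all spaces
Words: 'rfajk', 'kwme', 'yt'
Join without spaces: rfajkkwmeyt


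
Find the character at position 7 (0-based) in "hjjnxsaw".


Input string: 'hjjnxsaw'
Operation: get character at index 7
Index mapping: s[0]='h', s[1]='j', s[2]='j', s[3]='n', s[4]='x', s[5]='s', s[6]='a', s[7]='w'
Result: 'w'


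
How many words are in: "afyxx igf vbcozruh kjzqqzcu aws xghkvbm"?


Input string: 'afyxx igf vbcozruh kjzqqzcu aws xghkvbm'
Operation: split by spaces
Words found: 'afyxx', 'igf', 'vbcozruh', 'kjzqqzcu', 'aws', 'xghkvbm'
Word count: 6


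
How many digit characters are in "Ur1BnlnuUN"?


Input string: 'Ur1BnlnuUN'
Operation: count digit characters (0-9)
Scan: 'U', 'r', '1'(digit), 'B', 'n', 'l', 'n', 'u', 'U', 'N'
Digits found: 1
Result: 1


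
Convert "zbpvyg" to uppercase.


Input string: 'zbpvyg'
Operation: convert each letter to uppercase
Mapping: 'z'->'Z', 'b'->'B', 'p'->'P', 'v'->'V', 'y'->'Y', 'g'->'G'
Result: ZBPVYG


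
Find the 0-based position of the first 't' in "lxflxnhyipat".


Input string: 'lxflxnhyipat'
Target: 't'
Scanning left to right: s[0]='l', s[1]='x', s[2]='f', s[3]='l', s[4]='x', s[5]='n', s[6]='h', s[7]='y', s[8]='i', s[9]='p', s[10]='a', s[11]='t'
First match at index: 11


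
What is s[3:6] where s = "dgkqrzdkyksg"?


Input string: 'dgkqrzdkyksg'
Operation: slice [3:6]
Extract characters: s[3]='q', s[4]='r', s[5]='z'
Result: qrz


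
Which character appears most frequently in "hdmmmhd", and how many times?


Input: 'hdmmmhd'
Operation: tally each character
Counts: 'd':2, 'h':2, 'm':3
Maximum: 'm' appears 3 times


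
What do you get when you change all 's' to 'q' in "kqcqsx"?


Input string: 'kqcqsx'
Operation: replace 's' with 'q'
Positions of 's': 4
After replacement: kqcqqx


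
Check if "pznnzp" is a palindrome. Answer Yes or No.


Input string: 'pznnzp'
Reversed: 'pznnzp'
Compare pairs: s[0]='p' vs s[5]='p' (match), s[1]='z' vs s[4]='z' (match), s[2]='n' vs s[3]='n' (match)
Palindrome: Yes


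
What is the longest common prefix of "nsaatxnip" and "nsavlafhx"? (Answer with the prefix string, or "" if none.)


String 1: 'nsaatxnip'
String 2: 'nsavlafhx'
Compare position by position:
pos 0: 'n' vs 'n' match
pos 1: 's' vs 's' match
pos 2: 'a' vs 'a' match
pos 3: 'a' vs 'v' differ -> stop
Longest common prefix: "nsa" (length 3)


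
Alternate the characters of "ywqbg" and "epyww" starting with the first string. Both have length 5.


String 1: 'ywqbg'
String 2: 'epyww'
Operation: alternate characters
Pairs: 'y'+'e', 'w'+'p', 'q'+'y', 'b'+'w', 'g'+'w'
Result: yewpqybwgw


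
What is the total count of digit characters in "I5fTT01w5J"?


Input string: 'I5fTT01w5J'
Operation: count digit characters (0-9)
Scan: 'I', '5'(digit), 'f', 'T', 'T', '0'(digit), '1'(digit), 'w', '5'(digit), 'J'
Digits found: 4
Result: 4


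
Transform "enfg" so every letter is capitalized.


Input string: 'enfg'
Operation: convert each letter to uppercase
Mapping: 'e'->'E', 'n'->'N', 'f'->'F', 'g'->'G'
Result: ENFG


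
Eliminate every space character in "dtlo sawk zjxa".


Input string: 'dtlo sawk zjxa'
Operation: remove all spaces
Words: 'dtlo', 'sawk', 'zjxa'
Join without spaces: dtlosawkzjxa


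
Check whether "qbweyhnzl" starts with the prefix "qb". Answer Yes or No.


Input string: 'qbweyhnzl'
Prefix to check: 'qb'
First 2 characters of input: 'qb'
Match: True
Result: Yes


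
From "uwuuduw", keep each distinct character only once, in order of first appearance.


Input: 'uwuuduw'
Operation: keep first occurrence of each character
Scan: s[0]='u' new -> keep; s[1]='w' new -> keep; s[2]='u' seen -> skip; s[3]='u' seen -> skip; s[4]='d' new -> keep; s[5]='u' seen -> skip; s[6]='w' seen -> skip
Result: uwd


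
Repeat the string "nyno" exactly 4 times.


Input string: 'nyno'
Operation: repeat 4 times
Concatenation: 'nyno' + 'nyno' + 'nyno' + 'nyno'
Result: nynonynonynonyno


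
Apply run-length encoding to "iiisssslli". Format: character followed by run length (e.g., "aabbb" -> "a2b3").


Input: 'iiisssslli'
Operation: identify consecutive runs
Runs: 'iii' -> i3, 'ssss' -> s4, 'll' -> l2, 'i' -> i1
Encoded: i3s4l2i1


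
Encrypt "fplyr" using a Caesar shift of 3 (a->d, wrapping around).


Input: 'fplyr', shift = 3
Operation: for each letter, (position + 3) mod 26
Mapping: 'f'(5+3=8)->'i', 'p'(15+3=18)->'s', 'l'(11+3=14)->'o', 'y'(24+3=27, 27 mod 26=1)->'b', 'r'(17+3=20)->'u'
Result: isobu


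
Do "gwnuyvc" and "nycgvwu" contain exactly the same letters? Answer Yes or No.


String 1: 'gwnuyvc' -> sorted: 'cgnuvwy'
String 2: 'nycgvwu' -> sorted: 'cgnuvwy'
Compare sorted forms: 'cgnuvwy' == 'cgnuvwy'
Anagram: Yes


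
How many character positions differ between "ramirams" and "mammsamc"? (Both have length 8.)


String 1: 'ramirams'
String 2: 'mammsamc'
Compare each position: pos 0: 'r'!='m', pos 1: 'a'=='a', pos 2: 'm'=='m', pos 3: 'i'!='m', pos 4: 'r'!='s', pos 5: 'a'=='a', pos 6: 'm'=='m', pos 7: 's'!='c'
Differing positions: 4
Hamming distance: 4


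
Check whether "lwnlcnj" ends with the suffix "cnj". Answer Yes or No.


Input string: 'lwnlcnj'
Suffix to check: 'cnj'
Last 3 characters of input: 'cnj'
Match: True
Result: Yes


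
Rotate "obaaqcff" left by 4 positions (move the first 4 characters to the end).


Input: 'obaaqcff', shift = 4
Operation: split at index 4 and swap parts
Front part s[0:4] = 'obaa'
Back part s[4:] = 'qcff'
Rotated = back + front = 'qcff' + 'obaa'
Result: qcffobaa


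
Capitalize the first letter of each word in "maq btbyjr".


Input string: 'maq btbyjr'
Operation: capitalize first letter of each word
Word transformations: 'maq'->'Maq', 'btbyjr'->'Btbyjr'
Result: Maq Btbyjr


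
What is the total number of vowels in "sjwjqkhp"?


Input string: 'sjwjqkhp'
Operation: count vowels (a, e, i, o, u)
Scan: s[0]='s', s[1]='j', s[2]='w', s[3]='j', s[4]='q', s[5]='k', s[6]='h', s[7]='p'
Vowels found: 0
Result: 0


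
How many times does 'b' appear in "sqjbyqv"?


Input string: 'sqjbyqv'
Target character: 'b'
Scan each position: s[3]='b'
Matches found at indices: 3
Total: 1


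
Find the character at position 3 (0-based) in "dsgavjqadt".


Input string: 'dsgavjqadt'
Operation: get character at index 3
Index mapping: s[0]='d', s[1]='s', s[2]='g', s[3]='a'
Result: 'a'


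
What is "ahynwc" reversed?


Input string: 'ahynwc'
Operation: reverse character order
Original order: 'a' -> 'h' -> 'y' -> 'n' -> 'w' -> 'c'
Reversed order: 'c' -> 'w' -> 'n' -> 'y' -> 'h' -> 'a'
Result: cwnyha


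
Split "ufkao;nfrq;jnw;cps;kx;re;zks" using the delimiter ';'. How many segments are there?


Input string: 'ufkao;nfrq;jnw;cps;kx;re;zks'
Delimiter: ';'
Split result: 'ufkao', 'nfrq', 'jnw', 'cps', 'kx', 're', 'zks'
Number of parts: 7


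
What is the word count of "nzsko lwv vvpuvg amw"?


Input string: 'nzsko lwv vvpuvg amw'
Operation: split by spaces
Words found: 'nzsko', 'lwv', 'vvpuvg', 'amw'
Word count: 4


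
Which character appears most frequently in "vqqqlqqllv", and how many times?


Input: 'vqqqlqqllv'
Operation: tally each character
Counts: 'l':3, 'q':5, 'v':2
Maximum: 'q' appears 5 times


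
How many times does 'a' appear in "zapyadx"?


Input string: 'zapyadx'
Target character: 'a'
Scan each position: s[1]='a', s[4]='a'
Matches found at indices: 1, 4
Total: 2


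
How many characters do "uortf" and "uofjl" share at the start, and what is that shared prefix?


String 1: 'uortf'
String 2: 'uofjl'
Compare position by position:
pos 0: 'u' vs 'u' match
pos 1: 'o' vs 'o' match
pos 2: 'r' vs 'f' differ -> stop
Longest common prefix: "uo" (length 2)


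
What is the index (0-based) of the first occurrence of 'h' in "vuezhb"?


Input string: 'vuezhb'
Target: 'h'
Scanning left to right: s[0]='v', s[1]='u', s[2]='e', s[3]='z', s[4]='h'
First match at index: 4


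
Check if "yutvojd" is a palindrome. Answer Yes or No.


Input string: 'yutvojd'
Reversed: 'djovtuy'
Compare pairs: s[0]='y' vs s[6]='d' (mismatch), s[1]='u' vs s[5]='j' (mismatch), s[2]='t' vs s[4]='o' (mismatch)
Palindrome: No


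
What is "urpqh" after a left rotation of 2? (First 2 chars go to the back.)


Input: 'urpqh', shift = 2
Operation: split at index 2 and swap parts
Front part s[0:2] = 'ur'
Back part s[2:] = 'pqh'
Rotated = back + front = 'pqh' + 'ur'
Result: pqhur


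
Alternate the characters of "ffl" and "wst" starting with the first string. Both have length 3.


String 1: 'ffl'
String 2: 'wst'
Operation: alternate characters
Pairs: 'f'+'w', 'f'+'s', 'l'+'t'
Result: fwfslt


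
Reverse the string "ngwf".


Input string: 'ngwf'
Operation: reverse character order
Original order: 'n' -> 'g' -> 'w' -> 'f'
Reversed order: 'f' -> 'w' -> 'g' -> 'n'
Result: fwgn


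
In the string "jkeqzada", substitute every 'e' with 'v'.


Input string: 'jkeqzada'
Operation: replace 'e' with 'v'
Positions of 'e': 2
After replacement: jkvqzada


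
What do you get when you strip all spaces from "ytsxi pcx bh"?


Input string: 'ytsxi pcx bh'
Operation: remove all spaces
Words: 'ytsxi', 'pcx', 'bh'
Join without spaces: ytsxipcxbh


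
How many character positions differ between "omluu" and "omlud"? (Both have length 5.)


String 1: 'omluu'
String 2: 'omlud'
Compare each position: pos 0: 'o'=='o', pos 1: 'm'=='m', pos 2: 'l'=='l', pos 3: 'u'=='u', pos 4: 'u'!='d'
Differing positions: 1
Hamming distance: 1


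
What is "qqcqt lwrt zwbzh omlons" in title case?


Input string: 'qqcqt lwrt zwbzh omlons'
Operation: capitalize first letter of each word
Word transformations: 'qqcqt'->'Qqcqt', 'lwrt'->'Lwrt', 'zwbzh'->'Zwbzh', 'omlons'->'Omlons'
Result: Qqcqt Lwrt Zwbzh Omlons


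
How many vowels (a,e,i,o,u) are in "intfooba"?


Input string: 'intfooba'
Operation: count vowels (a, e, i, o, u)
Scan: s[0]='i' (vowel), s[1]='n', s[2]='t', s[3]='f', s[4]='o' (vowel), s[5]='o' (vowel), s[6]='b', s[7]='a' (vowel)
Vowels found: 4
Result: 4


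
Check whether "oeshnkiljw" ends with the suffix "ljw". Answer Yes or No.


Input string: 'oeshnkiljw'
Suffix to check: 'ljw'
Last 3 characters of input: 'ljw'
Match: True
Result: Yes


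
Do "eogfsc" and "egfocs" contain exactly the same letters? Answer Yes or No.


String 1: 'eogfsc' -> sorted: 'cefgos'
String 2: 'egfocs' -> sorted: 'cefgos'
Compare sorted forms: 'cefgos' == 'cefgos'
Anagram: Yes


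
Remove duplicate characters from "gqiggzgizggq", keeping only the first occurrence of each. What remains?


Input: 'gqiggzgizggq'
Operation: keep first occurrence of each character
Scan: s[0]='g' new -> keep; s[1]='q' new -> keep; s[2]='i' new -> keep; s[3]='g' seen -> skip; s[4]='g' seen -> skip; s[5]='z' new -> keep; s[6]='g' seen -> skip; s[7]='i' seen -> skip; s[8]='z' seen -> skip; s[9]='g' seen -> skip; s[10]='g' seen -> skip; s[11]='q' seen -> skip
Result: gqiz


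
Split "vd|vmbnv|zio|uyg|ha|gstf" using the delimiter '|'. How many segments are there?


Input string: 'vd|vmbnv|zio|uyg|ha|gstf'
Delimiter: '|'
Split result: 'vd', 'vmbnv', 'zio', 'uyg', 'ha', 'gstf'
Number of parts: 6


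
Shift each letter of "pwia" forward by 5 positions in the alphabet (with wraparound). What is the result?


Input: 'pwia', shift = 5
Operation: for each letter, (position + 5) mod 26
Mapping: 'p'(15+5=20)->'u', 'w'(22+5=27, 27 mod 26=1)->'b', 'i'(8+5=13)->'n', 'a'(0+5=5)->'f'
Result: ubnf


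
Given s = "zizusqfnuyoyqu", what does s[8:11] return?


Input string: 'zizusqfnuyoyqu'
Operation: slice [8:11]
Extract characters: s[8]='u', s[9]='y', s[10]='o'
Result: uyo


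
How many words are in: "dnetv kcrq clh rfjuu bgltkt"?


Input string: 'dnetv kcrq clh rfjuu bgltkt'
Operation: split by spaces
Words found: 'dnetv', 'kcrq', 'clh', 'rfjuu', 'bgltkt'
Word count: 5


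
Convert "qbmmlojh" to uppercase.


Input string: 'qbmmlojh'
Operation: convert each letter to uppercase
Mapping: 'q'->'Q', 'b'->'B', 'm'->'M', 'm'->'M', 'l'->'L', 'o'->'O', 'j'->'J', 'h'->'H'
Result: QBMMLOJH


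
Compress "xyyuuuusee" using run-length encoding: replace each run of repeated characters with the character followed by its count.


Input: 'xyyuuuusee'
Operation: identify consecutive runs
Runs: 'x' -> x1, 'yy' -> y2, 'uuuu' -> u4, 's' -> s1, 'ee' -> e2
Encoded: x1y2u4s1e2


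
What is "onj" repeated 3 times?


Input string: 'onj'
Operation: repeat 3 times
Concatenation: 'onj' + 'onj' + 'onj'
Result: onjonjonj


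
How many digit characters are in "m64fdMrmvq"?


Input string: 'm64fdMrmvq'
Operation: count digit characters (0-9)
Scan: 'm', '6'(digit), '4'(digit), 'f', 'd', 'M', 'r', 'm', 'v', 'q'
Digits found: 2
Result: 2


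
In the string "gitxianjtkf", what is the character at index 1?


Input string: 'gitxianjtkf'
Operation: get character at index 1
Index mapping: s[0]='g', s[1]='i'
Result: 'i'


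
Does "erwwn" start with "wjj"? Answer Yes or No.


Input string: 'erwwn'
Prefix to check: 'wjj'
First 3 characters of input: 'erw'
Match: False
Result: No


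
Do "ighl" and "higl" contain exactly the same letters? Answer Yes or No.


String 1: 'ighl' -> sorted: 'ghil'
String 2: 'higl' -> sorted: 'ghil'
Compare sorted forms: 'ghil' == 'ghil'
Anagram: Yes


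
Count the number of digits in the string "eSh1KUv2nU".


Input string: 'eSh1KUv2nU'
Operation: count digit characters (0-9)
Scan: 'e', 'S', 'h', '1'(digit), 'K', 'U', 'v', '2'(digit), 'n', 'U'
Digits found: 2
Result: 2


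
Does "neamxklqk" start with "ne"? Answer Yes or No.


Input string: 'neamxklqk'
Prefix to check: 'ne'
First 2 characters of input: 'ne'
Match: True
Result: Yes


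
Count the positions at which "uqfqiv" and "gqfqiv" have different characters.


String 1: 'uqfqiv'
String 2: 'gqfqiv'
Compare each position: pos 0: 'u'!='g', pos 1: 'q'=='q', pos 2: 'f'=='f', pos 3: 'q'=='q', pos 4: 'i'=='i', pos 5: 'v'=='v'
Differing positions: 1
Hamming distance: 1


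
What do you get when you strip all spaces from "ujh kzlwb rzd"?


Input string: 'ujh kzlwb rzd'
Operation: remove all spaces
Words: 'ujh', 'kzlwb', 'rzd'
Join without spaces: ujhkzlwbrzd


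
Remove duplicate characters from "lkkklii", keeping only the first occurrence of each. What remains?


Input: 'lkkklii'
Operation: keep first occurrence of each character
Scan: s[0]='l' new -> keep; s[1]='k' new -> keep; s[2]='k' seen -> skip; s[3]='k' seen -> skip; s[4]='l' seen -> skip; s[5]='i' new -> keep; s[6]='i' seen -> skip
Result: lki


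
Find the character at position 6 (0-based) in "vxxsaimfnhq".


Input string: 'vxxsaimfnhq'
Operation: get character at index 6
Index mapping: s[0]='v', s[1]='x', s[2]='x', s[3]='s', s[4]='a', s[5]='i', s[6]='m'
Result: 'm'


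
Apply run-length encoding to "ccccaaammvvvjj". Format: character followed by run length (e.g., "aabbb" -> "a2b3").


Input: 'ccccaaammvvvjj'
Operation: identify consecutive runs
Runs: 'cccc' -> c4, 'aaa' -> a3, 'mm' -> m2, 'vvv' -> v3, 'jj' -> j2
Encoded: c4a3m2v3j2


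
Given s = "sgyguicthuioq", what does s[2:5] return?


Input string: 'sgyguicthuioq'
Operation: slice [2:5]
Extract characters: s[2]='y', s[3]='g', s[4]='u'
Result: ygu


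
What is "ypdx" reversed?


Input string: 'ypdx'
Operation: reverse character order
Original order: 'y' -> 'p' -> 'd' -> 'x'
Reversed order: 'x' -> 'd' -> 'p' -> 'y'
Result: xdpy


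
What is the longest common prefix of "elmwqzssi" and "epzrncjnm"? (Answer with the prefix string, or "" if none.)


String 1: 'elmwqzssi'
String 2: 'epzrncjnm'
Compare position by position:
pos 0: 'e' vs 'e' match
pos 1: 'l' vs 'p' differ -> stop
Longest common prefix: "e" (length 1)


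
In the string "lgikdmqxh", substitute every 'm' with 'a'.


Input string: 'lgikdmqxh'
Operation: replace 'm' with 'a'
Positions of 'm': 5
After replacement: lgikdaqxh


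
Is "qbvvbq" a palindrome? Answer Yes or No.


Input string: 'qbvvbq'
Reversed: 'qbvvbq'
Compare pairs: s[0]='q' vs s[5]='q' (match), s[1]='b' vs s[4]='b' (match), s[2]='v' vs s[3]='v' (match)
Palindrome: Yes


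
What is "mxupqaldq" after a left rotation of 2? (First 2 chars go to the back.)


Input: 'mxupqaldq', shift = 2
Operation: split at index 2 and swap parts
Front part s[0:2] = 'mx'
Back part s[2:] = 'upqaldq'
Rotated = back + front = 'upqaldq' + 'mx'
Result: upqaldqmx


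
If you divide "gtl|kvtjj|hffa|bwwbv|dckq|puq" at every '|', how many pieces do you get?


Input string: 'gtl|kvtjj|hffa|bwwbv|dckq|puq'
Delimiter: '|'
Split result: 'gtl', 'kvtjj', 'hffa', 'bwwbv', 'dckq', 'puq'
Number of parts: 6


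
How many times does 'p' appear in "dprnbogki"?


Input string: 'dprnbogki'
Target character: 'p'
Scan each position: s[1]='p'
Matches found at indices: 1
Total: 1


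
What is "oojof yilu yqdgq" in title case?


Input string: 'oojof yilu yqdgq'
Operation: capitalize first letter of each word
Word transformations: 'oojof'->'Oojof', 'yilu'->'Yilu', 'yqdgq'->'Yqdgq'
Result: Oojof Yilu Yqdgq


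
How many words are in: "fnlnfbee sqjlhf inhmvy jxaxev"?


Input string: 'fnlnfbee sqjlhf inhmvy jxaxev'
Operation: split by spaces
Words found: 'fnlnfbee', 'sqjlhf', 'inhmvy', 'jxaxev'
Word count: 4


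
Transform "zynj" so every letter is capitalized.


Input string: 'zynj'
Operation: convert each letter to uppercase
Mapping: 'z'->'Z', 'y'->'Y', 'n'->'N', 'j'->'J'
Result: ZYNJ


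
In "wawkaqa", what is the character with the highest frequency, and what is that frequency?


Input: 'wawkaqa'
Operation: tally each character
Counts: 'a':3, 'k':1, 'q':1, 'w':2
Maximum: 'a' appears 3 times


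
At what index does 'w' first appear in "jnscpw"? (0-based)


Input string: 'jnscpw'
Target: 'w'
Scanning left to right: s[0]='j', s[1]='n', s[2]='s', s[3]='c', s[4]='p', s[5]='w'
First match at index: 5


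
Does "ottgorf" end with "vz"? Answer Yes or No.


Input string: 'ottgorf'
Suffix to check: 'vz'
Last 2 characters of input: 'rf'
Match: False
Result: No


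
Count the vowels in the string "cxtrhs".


Input string: 'cxtrhs'
Operation: count vowels (a, e, i, o, u)
Scan: s[0]='c', s[1]='x', s[2]='t', s[3]='r', s[4]='h', s[5]='s'
Vowels found: 0
Result: 0


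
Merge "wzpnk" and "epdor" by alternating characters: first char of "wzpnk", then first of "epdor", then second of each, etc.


String 1: 'wzpnk'
String 2: 'epdor'
Operation: alternate characters
Pairs: 'w'+'e', 'z'+'p', 'p'+'d', 'n'+'o', 'k'+'r'
Result: wezppdnokr


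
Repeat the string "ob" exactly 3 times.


Input string: 'ob'
Operation: repeat 3 times
Concatenation: 'ob' + 'ob' + 'ob'
Result: obobob


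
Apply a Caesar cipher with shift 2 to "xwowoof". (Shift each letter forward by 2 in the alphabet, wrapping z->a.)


Input: 'xwowoof', shift = 2
Operation: for each letter, (position + 2) mod 26
Mapping: 'x'(23+2=25)->'z', 'w'(22+2=24)->'y', 'o'(14+2=16)->'q', 'w'(22+2=24)->'y', 'o'(14+2=16)->'q', 'o'(14+2=16)->'q', 'f'(5+2=7)->'h'
Result: zyqyqqh


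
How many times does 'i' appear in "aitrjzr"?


Input string: 'aitrjzr'
Target character: 'i'
Scan each position: s[1]='i'
Matches found at indices: 1
Total: 1


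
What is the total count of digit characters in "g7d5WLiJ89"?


Input string: 'g7d5WLiJ89'
Operation: count digit characters (0-9)
Scan: 'g', '7'(digit), 'd', '5'(digit), 'W', 'L', 'i', 'J', '8'(digit), '9'(digit)
Digits found: 4
Result: 4


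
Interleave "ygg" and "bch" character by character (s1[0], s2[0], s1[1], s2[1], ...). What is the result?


String 1: 'ygg'
String 2: 'bch'
Operation: alternate characters
Pairs: 'y'+'b', 'g'+'c', 'g'+'h'
Result: ybgcgh


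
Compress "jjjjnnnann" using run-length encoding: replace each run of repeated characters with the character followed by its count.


Input: 'jjjjnnnann'
Operation: identify consecutive runs
Runs: 'jjjj' -> j4, 'nnn' -> n3, 'a' -> a1, 'nn' -> n2
Encoded: j4n3a1n2


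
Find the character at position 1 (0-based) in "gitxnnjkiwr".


Input string: 'gitxnnjkiwr'
Operation: get character at index 1
Index mapping: s[0]='g', s[1]='i'
Result: 'i'


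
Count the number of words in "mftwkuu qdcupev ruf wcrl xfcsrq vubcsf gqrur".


Input string: 'mftwkuu qdcupev ruf wcrl xfcsrq vubcsf gqrur'
Operation: split by spaces
Words found: 'mftwkuu', 'qdcupev', 'ruf', 'wcrl', 'xfcsrq', 'vubcsf', 'gqrur'
Word count: 7


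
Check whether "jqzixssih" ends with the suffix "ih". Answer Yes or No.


Input string: 'jqzixssih'
Suffix to check: 'ih'
Last 2 characters of input: 'ih'
Match: True
Result: Yes


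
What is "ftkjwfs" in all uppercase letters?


Input string: 'ftkjwfs'
Operation: convert each letter to uppercase
Mapping: 'f'->'F', 't'->'T', 'k'->'K', 'j'->'J', 'w'->'W', 'f'->'F', 's'->'S'
Result: FTKJWFS


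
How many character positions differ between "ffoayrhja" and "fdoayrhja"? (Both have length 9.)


String 1: 'ffoayrhja'
String 2: 'fdoayrhja'
Compare each position: pos 0: 'f'=='f', pos 1: 'f'!='d', pos 2: 'o'=='o', pos 3: 'a'=='a', pos 4: 'y'=='y', pos 5: 'r'=='r', pos 6: 'h'=='h', pos 7: 'j'=='j', pos 8: 'a'=='a'
Differing positions: 1
Hamming distance: 1


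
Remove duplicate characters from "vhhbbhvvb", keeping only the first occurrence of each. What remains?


Input: 'vhhbbhvvb'
Operation: keep first occurrence of each character
Scan: s[0]='v' new -> keep; s[1]='h' new -> keep; s[2]='h' seen -> skip; s[3]='b' new -> keep; s[4]='b' seen -> skip; s[5]='h' seen -> skip; s[6]='v' seen -> skip; s[7]='v' seen -> skip; s[8]='b' seen -> skip
Result: vhb


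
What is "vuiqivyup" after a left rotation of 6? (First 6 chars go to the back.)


Input: 'vuiqivyup', shift = 6
Operation: split at index 6 and swap parts
Front part s[0:6] = 'vuiqiv'
Back part s[6:] = 'yup'
Rotated = back + front = 'yup' + 'vuiqiv'
Result: yupvuiqiv


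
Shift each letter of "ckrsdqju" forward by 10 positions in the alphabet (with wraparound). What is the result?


Input: 'ckrsdqju', shift = 10
Operation: for each letter, (position + 10) mod 26
Mapping: 'c'(2+10=12)->'m', 'k'(10+10=20)->'u', 'r'(17+10=27, 27 mod 26=1)->'b', 's'(18+10=28, 28 mod 26=2)->'c', 'd'(3+10=13)->'n', 'q'(16+10=26, 26 mod 26=0)->'a', 'j'(9+10=19)->'t', 'u'(20+10=30, 30 mod 26=4)->'e'
Result: mubcnate


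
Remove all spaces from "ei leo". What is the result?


Input string: 'ei leo'
Operation: remove all spaces
Words: 'ei', 'leo'
Join without spaces: eileo


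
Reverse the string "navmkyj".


Input string: 'navmkyj'
Operation: reverse character order
Original order: 'n' -> 'a' -> 'v' -> 'm' -> 'k' -> 'y' -> 'j'
Reversed order: 'j' -> 'y' -> 'k' -> 'm' -> 'v' -> 'a' -> 'n'
Result: jykmvan


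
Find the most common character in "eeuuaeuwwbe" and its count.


Input: 'eeuuaeuwwbe'
Operation: tally each character
Counts: 'a':1, 'b':1, 'e':4, 'u':3, 'w':2
Maximum: 'e' appears 4 times


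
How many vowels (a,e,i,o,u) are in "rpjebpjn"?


Input string: 'rpjebpjn'
Operation: count vowels (a, e, i, o, u)
Scan: s[0]='r', s[1]='p', s[2]='j', s[3]='e' (vowel), s[4]='b', s[5]='p', s[6]='j', s[7]='n'
Vowels found: 1
Result: 1


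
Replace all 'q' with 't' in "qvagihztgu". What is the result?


Input string: 'qvagihztgu'
Operation: replace 'q' with 't'
Positions of 'q': 0
After replacement: tvagihztgu


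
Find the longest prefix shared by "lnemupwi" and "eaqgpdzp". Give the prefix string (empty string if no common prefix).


String 1: 'lnemupwi'
String 2: 'eaqgpdzp'
Compare position by position:
pos 0: 'l' vs 'e' differ -> stop
Longest common prefix: "" (length 0)


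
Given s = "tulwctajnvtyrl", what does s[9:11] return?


Input string: 'tulwctajnvtyrl'
Operation: slice [9:11]
Extract characters: s[9]='v', s[10]='t'
Result: vt


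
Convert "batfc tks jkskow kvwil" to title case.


Input string: 'batfc tks jkskow kvwil'
Operation: capitalize first letter of each word
Word transformations: 'batfc'->'Batfc', 'tks'->'Tks', 'jkskow'->'Jkskow', 'kvwil'->'Kvwil'
Result: Batfc Tks Jkskow Kvwil


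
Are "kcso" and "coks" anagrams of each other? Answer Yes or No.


String 1: 'kcso' -> sorted: 'ckos'
String 2: 'coks' -> sorted: 'ckos'
Compare sorted forms: 'ckos' == 'ckos'
Anagram: Yes


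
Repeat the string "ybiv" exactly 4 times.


Input string: 'ybiv'
Operation: repeat 4 times
Concatenation: 'ybiv' + 'ybiv' + 'ybiv' + 'ybiv'
Result: ybivybivybivybiv


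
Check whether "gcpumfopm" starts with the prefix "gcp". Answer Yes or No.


Input string: 'gcpumfopm'
Prefix to check: 'gcp'
First 3 characters of input: 'gcp'
Match: True
Result: Yes


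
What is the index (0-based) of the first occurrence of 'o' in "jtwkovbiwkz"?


Input string: 'jtwkovbiwkz'
Target: 'o'
Scanning left to right: s[0]='j', s[1]='t', s[2]='w', s[3]='k', s[4]='o'
First match at index: 4


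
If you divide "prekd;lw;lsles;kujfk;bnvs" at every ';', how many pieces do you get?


Input string: 'prekd;lw;lsles;kujfk;bnvs'
Delimiter: ';'
Split result: 'prekd', 'lw', 'lsles', 'kujfk', 'bnvs'
Number of parts: 5


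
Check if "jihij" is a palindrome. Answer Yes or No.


Input string: 'jihij'
Reversed: 'jihij'
Compare pairs: s[0]='j' vs s[4]='j' (match), s[1]='i' vs s[3]='i' (match)
Palindrome: Yes


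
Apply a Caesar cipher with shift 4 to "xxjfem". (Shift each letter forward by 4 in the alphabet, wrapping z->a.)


Input: 'xxjfem', shift = 4
Operation: for each letter, (position + 4) mod 26
Mapping: 'x'(23+4=27, 27 mod 26=1)->'b', 'x'(23+4=27, 27 mod 26=1)->'b', 'j'(9+4=13)->'n', 'f'(5+4=9)->'j', 'e'(4+4=8)->'i', 'm'(12+4=16)->'q'
Result: bbnjiq


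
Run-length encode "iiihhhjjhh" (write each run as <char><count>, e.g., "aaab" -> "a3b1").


Input: 'iiihhhjjhh'
Operation: identify consecutive runs
Runs: 'iii' -> i3, 'hhh' -> h3, 'jj' -> j2, 'hh' -> h2
Encoded: i3h3j2h2


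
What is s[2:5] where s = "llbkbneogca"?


Input string: 'llbkbneogca'
Operation: slice [2:5]
Extract characters: s[2]='b', s[3]='k', s[4]='b'
Result: bkb


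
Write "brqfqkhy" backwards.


Input string: 'brqfqkhy'
Operation: reverse character order
Original order: 'b' -> 'r' -> 'q' -> 'f' -> 'q' -> 'k' -> 'h' -> 'y'
Reversed order: 'y' -> 'h' -> 'k' -> 'q' -> 'f' -> 'q' -> 'r' -> 'b'
Result: yhkqfqrb


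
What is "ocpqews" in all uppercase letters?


Input string: 'ocpqews'
Operation: convert each letter to uppercase
Mapping: 'o'->'O', 'c'->'C', 'p'->'P', 'q'->'Q', 'e'->'E', 'w'->'W', 's'->'S'
Result: OCPQEWS


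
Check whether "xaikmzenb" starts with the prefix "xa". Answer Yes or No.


Input string: 'xaikmzenb'
Prefix to check: 'xa'
First 2 characters of input: 'xa'
Match: True
Result: Yes


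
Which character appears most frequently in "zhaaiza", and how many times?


Input: 'zhaaiza'
Operation: tally each character
Counts: 'a':3, 'h':1, 'i':1, 'z':2
Maximum: 'a' appears 3 times


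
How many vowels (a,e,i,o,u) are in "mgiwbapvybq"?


Input string: 'mgiwbapvybq'
Operation: count vowels (a, e, i, o, u)
Scan: s[0]='m', s[1]='g', s[2]='i' (vowel), s[3]='w', s[4]='b', s[5]='a' (vowel), s[6]='p', s[7]='v', s[8]='y', s[9]='b', s[10]='q'
Vowels found: 2
Result: 2


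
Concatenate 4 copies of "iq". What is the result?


Input string: 'iq'
Operation: repeat 4 times
Concatenation: 'iq' + 'iq' + 'iq' + 'iq'
Result: iqiqiqiq


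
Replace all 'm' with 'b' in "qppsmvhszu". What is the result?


Input string: 'qppsmvhszu'
Operation: replace 'm' with 'b'
Positions of 'm': 4
After replacement: qppsbvhszu


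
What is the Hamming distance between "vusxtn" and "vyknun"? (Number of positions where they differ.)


String 1: 'vusxtn'
String 2: 'vyknun'
Compare each position: pos 0: 'v'=='v', pos 1: 'u'!='y', pos 2: 's'!='k', pos 3: 'x'!='n', pos 4: 't'!='u', pos 5: 'n'=='n'
Differing positions: 4
Hamming distance: 4


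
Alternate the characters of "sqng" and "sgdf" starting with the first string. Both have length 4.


String 1: 'sqng'
String 2: 'sgdf'
Operation: alternate characters
Pairs: 's'+'s', 'q'+'g', 'n'+'d', 'g'+'f'
Result: ssqgndgf


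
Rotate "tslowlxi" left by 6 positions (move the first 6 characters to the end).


Input: 'tslowlxi', shift = 6
Operation: split at index 6 and swap parts
Front part s[0:6] = 'tslowl'
Back part s[6:] = 'xi'
Rotated = back + front = 'xi' + 'tslowl'
Result: xitslowl


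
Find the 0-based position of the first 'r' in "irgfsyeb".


Input string: 'irgfsyeb'
Target: 'r'
Scanning left to right: s[0]='i', s[1]='r'
First match at index: 1


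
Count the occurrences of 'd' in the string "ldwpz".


Input string: 'ldwpz'
Target character: 'd'
Scan each position: s[1]='d'
Matches found at indices: 1
Total: 1
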